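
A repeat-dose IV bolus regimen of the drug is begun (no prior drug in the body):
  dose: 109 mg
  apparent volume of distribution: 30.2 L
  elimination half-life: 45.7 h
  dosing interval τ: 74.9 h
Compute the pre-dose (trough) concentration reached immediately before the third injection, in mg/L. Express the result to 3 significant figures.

1.53 mg/L

C₀ per dose = Dose / Vd = 109 / 30.2 = 3.609 mg/L
k = ln2 / t½ = 0.693147 / 45.7 = 0.01517 h⁻¹
Fraction remaining after one interval: r = e^(−kτ) = e^(−0.01517 × 74.9) = 0.3210
Before dose 3, 2 doses have been given (aged 1τ, 2τ).
C_trough = C₀ × (r + r²) = 3.609 × (0.3210 + 0.1030) = 1.530 mg/L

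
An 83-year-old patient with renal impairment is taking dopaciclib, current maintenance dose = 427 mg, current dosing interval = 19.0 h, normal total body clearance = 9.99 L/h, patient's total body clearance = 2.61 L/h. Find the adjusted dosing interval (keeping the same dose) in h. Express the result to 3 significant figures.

72.7 h

To keep the same average steady-state level, dosing rate must scale with clearance.
CL ratio = 2.61 / 9.99 = 0.2613
New interval (same dose) = 19.0 / 0.2613 = 72.71 h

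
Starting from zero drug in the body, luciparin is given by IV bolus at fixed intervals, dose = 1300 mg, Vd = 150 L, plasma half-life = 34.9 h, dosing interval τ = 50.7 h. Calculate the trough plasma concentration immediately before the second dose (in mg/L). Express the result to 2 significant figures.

3.2 mg/L

C₀ per dose = Dose / Vd = 1300 / 150 = 8.667 mg/L
k = ln2 / t½ = 0.693147 / 34.9 = 0.01986 h⁻¹
Fraction remaining after one interval: r = e^(−kτ) = e^(−0.01986 × 50.7) = 0.3653
Before dose 2, 1 dose has been given (aged 1τ).
C_trough = C₀ × r = 8.667 × 0.3653 = 3.166 mg/L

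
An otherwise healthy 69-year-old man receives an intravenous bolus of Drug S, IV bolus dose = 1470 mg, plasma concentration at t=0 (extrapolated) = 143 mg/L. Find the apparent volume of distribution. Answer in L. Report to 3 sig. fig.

Vd = Dose / C₀ = 1470 / 143 = 10.28 L

10.3 L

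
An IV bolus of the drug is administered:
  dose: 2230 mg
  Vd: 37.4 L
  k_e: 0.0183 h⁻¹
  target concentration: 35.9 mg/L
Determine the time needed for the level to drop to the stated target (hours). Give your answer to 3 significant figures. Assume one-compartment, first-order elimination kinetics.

C₀ = Dose / Vd = 2230 / 37.4 = 59.63 mg/L
t = ln(C₀ / C) / k = ln(59.63 / 35.9) / 0.01830
  = ln(1.661) / 0.01830 = 0.5074 / 0.01830 = 27.73 h

27.7 h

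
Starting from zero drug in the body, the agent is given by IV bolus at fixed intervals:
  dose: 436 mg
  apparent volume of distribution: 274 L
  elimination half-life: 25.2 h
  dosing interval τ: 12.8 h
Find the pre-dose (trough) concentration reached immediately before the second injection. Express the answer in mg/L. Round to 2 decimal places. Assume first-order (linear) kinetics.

C₀ per dose = Dose / Vd = 436 / 274 = 1.591 mg/L
k = ln2 / t½ = 0.693147 / 25.2 = 0.02751 h⁻¹
Fraction remaining after one interval: r = e^(−kτ) = e^(−0.02751 × 12.8) = 0.7032
Before dose 2, 1 dose has been given (aged 1τ).
C_trough = C₀ × r = 1.591 × 0.7032 = 1.119 mg/L

1.12 mg/L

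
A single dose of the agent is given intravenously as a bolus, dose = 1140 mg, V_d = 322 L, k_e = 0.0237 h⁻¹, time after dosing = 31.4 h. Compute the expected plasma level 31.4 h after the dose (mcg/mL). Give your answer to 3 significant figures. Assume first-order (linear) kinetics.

C₀ = Dose / Vd = 1140 / 322 = 3.540 mg/L
C = C₀ · e^(−k·t) = 3.540 × e^(−0.02370 × 31.4)
  = 3.540 × 0.4751 = 1.682 mg/L
(1.682 mg/L = 1.682 mcg/mL)

1.68 mcg/mL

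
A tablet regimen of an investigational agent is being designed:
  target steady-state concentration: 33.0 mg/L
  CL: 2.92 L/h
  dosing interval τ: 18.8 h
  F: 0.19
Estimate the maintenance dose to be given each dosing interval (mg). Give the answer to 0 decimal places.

9535 mg

At steady state, F × (Dose/τ) = Css × CL.
Dose = Css × CL × τ / F = 33.0 × 2.920 × 18.8 / 0.19 = 9535 mg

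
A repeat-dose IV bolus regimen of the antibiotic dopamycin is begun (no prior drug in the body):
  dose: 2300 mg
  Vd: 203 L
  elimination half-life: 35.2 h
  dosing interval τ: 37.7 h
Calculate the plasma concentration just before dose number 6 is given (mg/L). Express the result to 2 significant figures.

C₀ per dose = Dose / Vd = 2300 / 203 = 11.33 mg/L
k = ln2 / t½ = 0.693147 / 35.2 = 0.01969 h⁻¹
Fraction remaining after one interval: r = e^(−kτ) = e^(−0.01969 × 37.7) = 0.4760
Before dose 6, 5 doses have been given (aged 1τ, 2τ, 3τ, 4τ, 5τ).
C_trough = C₀ × (r + r² + … + r^5) = C₀ × r(1−r^5)/(1−r)
        = 11.33 × 0.4760 × (1 − 0.02444) / (1 − 0.4760) = 10.04 mg/L

10 mg/L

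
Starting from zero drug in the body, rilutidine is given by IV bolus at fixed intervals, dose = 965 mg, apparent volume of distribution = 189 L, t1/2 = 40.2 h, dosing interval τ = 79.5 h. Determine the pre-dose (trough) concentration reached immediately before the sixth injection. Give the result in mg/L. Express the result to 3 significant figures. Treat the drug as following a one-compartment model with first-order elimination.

C₀ per dose = Dose / Vd = 965 / 189 = 5.106 mg/L
k = ln2 / t½ = 0.693147 / 40.2 = 0.01724 h⁻¹
Fraction remaining after one interval: r = e^(−kτ) = e^(−0.01724 × 79.5) = 0.2540
Before dose 6, 5 doses have been given (aged 1τ, 2τ, 3τ, 4τ, 5τ).
C_trough = C₀ × (r + r² + … + r^5) = C₀ × r(1−r^5)/(1−r)
        = 5.106 × 0.2540 × (1 − 0.001057) / (1 − 0.2540) = 1.737 mg/L

1.74 mg/L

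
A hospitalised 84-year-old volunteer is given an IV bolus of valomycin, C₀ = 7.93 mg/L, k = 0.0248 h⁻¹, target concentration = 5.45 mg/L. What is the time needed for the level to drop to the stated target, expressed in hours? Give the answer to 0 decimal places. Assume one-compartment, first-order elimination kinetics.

15 h

t = ln(C₀ / C) / k = ln(7.930 / 5.45) / 0.02480
  = ln(1.455) / 0.02480 = 0.3750 / 0.02480 = 15.12 h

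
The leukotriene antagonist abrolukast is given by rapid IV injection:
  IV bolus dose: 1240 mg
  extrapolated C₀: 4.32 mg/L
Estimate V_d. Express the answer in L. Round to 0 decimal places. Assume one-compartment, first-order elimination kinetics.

Vd = Dose / C₀ = 1240 / 4.32 = 287.0 L

287 L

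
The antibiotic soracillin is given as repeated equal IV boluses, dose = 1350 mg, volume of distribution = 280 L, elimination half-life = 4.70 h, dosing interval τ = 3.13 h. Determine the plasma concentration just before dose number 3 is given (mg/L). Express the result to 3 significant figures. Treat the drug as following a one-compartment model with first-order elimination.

C₀ per dose = Dose / Vd = 1350 / 280 = 4.821 mg/L
k = ln2 / t½ = 0.693147 / 4.70 = 0.1475 h⁻¹
Fraction remaining after one interval: r = e^(−kτ) = e^(−0.1475 × 3.13) = 0.6302
Before dose 3, 2 doses have been given (aged 1τ, 2τ).
C_trough = C₀ × (r + r²) = 4.821 × (0.6302 + 0.3972) = 4.953 mg/L

4.95 mg/L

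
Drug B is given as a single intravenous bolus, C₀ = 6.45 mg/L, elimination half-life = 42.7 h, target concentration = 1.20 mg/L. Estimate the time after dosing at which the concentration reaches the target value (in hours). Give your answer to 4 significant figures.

k = ln2 / t½ = 0.693147 / 42.7 = 0.01623 h⁻¹
t = ln(C₀ / C) / k = ln(6.450 / 1.20) / 0.01623
  = ln(5.375) / 0.01623 = 1.682 / 0.01623 = 103.6 h

103.6 h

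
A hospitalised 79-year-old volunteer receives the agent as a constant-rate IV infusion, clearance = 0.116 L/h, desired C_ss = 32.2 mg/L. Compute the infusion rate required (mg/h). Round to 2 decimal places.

At steady state, infusion rate R₀ = Css × CL = 32.2 × 0.1160 = 3.735 mg/h

3.74 mg/h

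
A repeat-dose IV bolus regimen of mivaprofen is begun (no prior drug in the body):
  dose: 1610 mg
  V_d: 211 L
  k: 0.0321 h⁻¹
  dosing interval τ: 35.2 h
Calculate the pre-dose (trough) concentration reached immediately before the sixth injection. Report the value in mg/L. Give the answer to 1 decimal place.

3.6 mg/L

C₀ per dose = Dose / Vd = 1610 / 211 = 7.630 mg/L
Fraction remaining after one interval: r = e^(−kτ) = e^(−0.03210 × 35.2) = 0.3231
Before dose 6, 5 doses have been given (aged 1τ, 2τ, 3τ, 4τ, 5τ).
C_trough = C₀ × (r + r² + … + r^5) = C₀ × r(1−r^5)/(1−r)
        = 7.630 × 0.3231 × (1 − 0.003521) / (1 − 0.3231) = 3.629 mg/L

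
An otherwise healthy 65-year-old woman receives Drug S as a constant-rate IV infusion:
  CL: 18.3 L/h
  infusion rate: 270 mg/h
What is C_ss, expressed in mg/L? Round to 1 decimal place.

At steady state Css = R₀ / CL = 270 / 18.30 = 14.75 mg/L

14.8 mg/L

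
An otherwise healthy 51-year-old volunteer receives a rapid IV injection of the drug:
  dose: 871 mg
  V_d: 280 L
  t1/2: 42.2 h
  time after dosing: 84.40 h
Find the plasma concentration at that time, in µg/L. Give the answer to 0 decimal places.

C₀ = Dose / Vd = 871.0 / 280 = 3.111 mg/L
k = ln2 / t½ = 0.693147 / 42.2 = 0.01643 h⁻¹
t / t½ = 84.40 / 42.2 = 2 half-lives
C = C₀ × (1/2)^2 = 3.111 × 0.2500 = 0.7778 mg/L
Convert: 0.7778 mg/L × 1000 = 777.8 µg/L

778 µg/L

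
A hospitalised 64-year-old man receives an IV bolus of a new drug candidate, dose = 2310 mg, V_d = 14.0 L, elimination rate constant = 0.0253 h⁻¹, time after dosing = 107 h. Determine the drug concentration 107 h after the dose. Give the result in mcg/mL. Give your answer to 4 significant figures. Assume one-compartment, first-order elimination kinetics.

C₀ = Dose / Vd = 2310 / 14.0 = 165.0 mg/L
C = C₀ · e^(−k·t) = 165.0 × e^(−0.02530 × 107)
  = 165.0 × 0.06673 = 11.01 mg/L
(11.01 mg/L = 11.01 mcg/mL)

11.01 mcg/mL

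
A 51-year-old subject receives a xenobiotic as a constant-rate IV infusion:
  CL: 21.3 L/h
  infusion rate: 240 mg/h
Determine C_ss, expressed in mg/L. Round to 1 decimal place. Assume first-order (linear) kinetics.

11.3 mg/L

At steady state Css = R₀ / CL = 240 / 21.30 = 11.27 mg/L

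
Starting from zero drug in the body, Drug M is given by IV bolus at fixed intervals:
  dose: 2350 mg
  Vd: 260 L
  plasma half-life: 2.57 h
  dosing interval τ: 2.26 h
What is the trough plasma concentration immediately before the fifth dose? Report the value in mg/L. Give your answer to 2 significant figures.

C₀ per dose = Dose / Vd = 2350 / 260 = 9.038 mg/L
k = ln2 / t½ = 0.693147 / 2.57 = 0.2697 h⁻¹
Fraction remaining after one interval: r = e^(−kτ) = e^(−0.2697 × 2.26) = 0.5436
Before dose 5, 4 doses have been given (aged 1τ, 2τ, 3τ, 4τ).
C_trough = C₀ × (r + r² + … + r^4) = C₀ × r(1−r^4)/(1−r)
        = 9.038 × 0.5436 × (1 − 0.08732) / (1 − 0.5436) = 9.825 mg/L

9.8 mg/L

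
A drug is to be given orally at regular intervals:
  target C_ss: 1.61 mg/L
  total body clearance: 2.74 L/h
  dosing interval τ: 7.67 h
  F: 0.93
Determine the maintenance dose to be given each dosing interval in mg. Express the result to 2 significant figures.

36 mg

At steady state, F × (Dose/τ) = Css × CL.
Dose = Css × CL × τ / F = 1.61 × 2.740 × 7.67 / 0.93 = 36.38 mg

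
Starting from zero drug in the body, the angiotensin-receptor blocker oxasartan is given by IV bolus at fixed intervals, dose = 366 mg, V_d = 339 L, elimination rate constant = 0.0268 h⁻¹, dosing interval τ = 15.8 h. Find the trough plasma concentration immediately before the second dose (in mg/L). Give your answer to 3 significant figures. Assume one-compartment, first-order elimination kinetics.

C₀ per dose = Dose / Vd = 366 / 339 = 1.080 mg/L
Fraction remaining after one interval: r = e^(−kτ) = e^(−0.02680 × 15.8) = 0.6548
Before dose 2, 1 dose has been given (aged 1τ).
C_trough = C₀ × r = 1.080 × 0.6548 = 0.7072 mg/L

0.707 mg/L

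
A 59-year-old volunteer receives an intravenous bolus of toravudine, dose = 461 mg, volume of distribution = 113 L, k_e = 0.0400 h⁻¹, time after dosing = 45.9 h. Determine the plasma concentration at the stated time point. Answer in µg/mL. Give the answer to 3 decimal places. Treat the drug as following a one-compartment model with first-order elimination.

C₀ = Dose / Vd = 461.0 / 113 = 4.080 mg/L
C = C₀ · e^(−k·t) = 4.080 × e^(−0.04000 × 45.9)
  = 4.080 × 0.1595 = 0.6508 mg/L
(0.6508 mg/L = 0.6508 µg/mL)

0.651 µg/mL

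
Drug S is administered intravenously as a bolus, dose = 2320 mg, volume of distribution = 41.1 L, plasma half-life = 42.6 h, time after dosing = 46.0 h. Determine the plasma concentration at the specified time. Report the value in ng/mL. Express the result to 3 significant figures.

C₀ = Dose / Vd = 2320 / 41.1 = 56.45 mg/L
k = ln2 / t½ = 0.693147 / 42.6 = 0.01627 h⁻¹
C = C₀ · e^(−k·t) = 56.45 × e^(−0.01627 × 46.0)
  = 56.45 × 0.4731 = 26.71 mg/L
Convert: 26.71 mg/L × 1000 = 26710 ng/mL

26700 ng/mL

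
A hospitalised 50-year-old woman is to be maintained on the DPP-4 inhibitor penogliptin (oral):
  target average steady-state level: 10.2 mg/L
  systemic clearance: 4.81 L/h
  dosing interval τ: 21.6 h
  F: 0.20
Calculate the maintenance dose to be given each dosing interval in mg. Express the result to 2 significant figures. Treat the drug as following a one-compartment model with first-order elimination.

At steady state, F × (Dose/τ) = Css × CL.
Dose = Css × CL × τ / F = 10.2 × 4.810 × 21.6 / 0.20 = 5299 mg

5300 mg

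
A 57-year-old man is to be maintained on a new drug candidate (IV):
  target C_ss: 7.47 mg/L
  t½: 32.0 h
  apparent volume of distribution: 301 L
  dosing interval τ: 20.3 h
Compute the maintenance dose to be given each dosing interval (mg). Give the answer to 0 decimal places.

989 mg

k = ln2 / t½ = 0.693147 / 32.0 = 0.02166 h⁻¹
CL = k × Vd = 0.02166 × 301 = 6.520 L/h
At steady state, Dose/τ = Css × CL.
Dose = Css × CL × τ = 7.47 × 6.520 × 20.3 = 988.7 mg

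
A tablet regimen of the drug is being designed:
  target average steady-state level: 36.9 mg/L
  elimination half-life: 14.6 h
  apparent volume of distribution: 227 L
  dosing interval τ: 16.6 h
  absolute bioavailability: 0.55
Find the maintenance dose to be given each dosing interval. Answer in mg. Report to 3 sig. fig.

12000 mg

k = ln2 / t½ = 0.693147 / 14.6 = 0.04748 h⁻¹
CL = k × Vd = 0.04748 × 227 = 10.78 L/h
At steady state, F × (Dose/τ) = Css × CL.
Dose = Css × CL × τ / F = 36.9 × 10.78 × 16.6 / 0.55 = 12010 mg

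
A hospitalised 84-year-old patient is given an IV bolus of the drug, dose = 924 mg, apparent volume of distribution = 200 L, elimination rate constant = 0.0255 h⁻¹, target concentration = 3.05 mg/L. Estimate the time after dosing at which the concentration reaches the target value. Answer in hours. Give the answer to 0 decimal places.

16 h

C₀ = Dose / Vd = 924.0 / 200 = 4.620 mg/L
t = ln(C₀ / C) / k = ln(4.620 / 3.05) / 0.02550
  = ln(1.515) / 0.02550 = 0.4154 / 0.02550 = 16.29 h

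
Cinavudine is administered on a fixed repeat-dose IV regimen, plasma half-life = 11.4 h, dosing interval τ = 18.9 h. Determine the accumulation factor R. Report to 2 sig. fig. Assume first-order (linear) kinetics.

1.5

k = ln2 / t½ = 0.693147 / 11.4 = 0.06080 h⁻¹
e^(−kτ) = e^(−0.06080 × 18.9) = 0.3169
Accumulation ratio R = 1 / (1 − e^(−kτ)) = 1 / (1 − 0.3169) = 1.464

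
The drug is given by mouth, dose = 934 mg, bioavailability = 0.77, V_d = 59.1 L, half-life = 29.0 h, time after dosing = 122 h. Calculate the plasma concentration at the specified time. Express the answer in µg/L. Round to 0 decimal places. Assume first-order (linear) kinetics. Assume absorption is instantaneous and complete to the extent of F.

659 µg/L

Amount reaching circulation = F × Dose = 0.77 × 934.0 = 719.2 mg
C₀ = F·Dose / Vd = 719.2 / 59.1 = 12.17 mg/L
k = ln2 / t½ = 0.693147 / 29.0 = 0.02390 h⁻¹
C = C₀ · e^(−k·t) = 12.17 × e^(−0.02390 × 122)
  = 12.17 × 0.05416 = 0.6591 mg/L
Convert: 0.6591 mg/L × 1000 = 659.1 µg/L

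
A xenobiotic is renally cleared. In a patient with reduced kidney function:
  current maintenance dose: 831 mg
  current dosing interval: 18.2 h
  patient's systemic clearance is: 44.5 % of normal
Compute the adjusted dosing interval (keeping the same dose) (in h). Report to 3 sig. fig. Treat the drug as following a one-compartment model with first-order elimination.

To keep the same average steady-state level, dosing rate must scale with clearance.
CL ratio = 44.5 / 100 = 0.4450
New interval (same dose) = 18.2 / 0.4450 = 40.90 h

40.9 h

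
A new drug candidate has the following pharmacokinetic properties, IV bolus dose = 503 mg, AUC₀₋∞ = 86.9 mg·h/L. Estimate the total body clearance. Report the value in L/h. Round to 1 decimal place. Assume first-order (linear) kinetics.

CL = Dose / AUC = 503 / 86.9 = 5.788 L/h

5.8 L/h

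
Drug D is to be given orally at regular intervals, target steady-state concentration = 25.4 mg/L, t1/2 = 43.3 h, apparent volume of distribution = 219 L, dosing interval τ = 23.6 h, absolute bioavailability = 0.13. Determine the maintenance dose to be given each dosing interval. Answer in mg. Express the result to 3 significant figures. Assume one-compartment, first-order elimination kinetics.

16200 mg

k = ln2 / t½ = 0.693147 / 43.3 = 0.01601 h⁻¹
CL = k × Vd = 0.01601 × 219 = 3.506 L/h
At steady state, F × (Dose/τ) = Css × CL.
Dose = Css × CL × τ / F = 25.4 × 3.506 × 23.6 / 0.13 = 16170 mg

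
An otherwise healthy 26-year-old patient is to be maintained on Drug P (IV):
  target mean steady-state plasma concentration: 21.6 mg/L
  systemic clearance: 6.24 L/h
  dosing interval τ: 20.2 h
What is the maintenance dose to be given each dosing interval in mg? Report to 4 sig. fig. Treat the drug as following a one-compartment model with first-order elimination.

At steady state, Dose/τ = Css × CL.
Dose = Css × CL × τ = 21.6 × 6.240 × 20.2 = 2723 mg

2723 mg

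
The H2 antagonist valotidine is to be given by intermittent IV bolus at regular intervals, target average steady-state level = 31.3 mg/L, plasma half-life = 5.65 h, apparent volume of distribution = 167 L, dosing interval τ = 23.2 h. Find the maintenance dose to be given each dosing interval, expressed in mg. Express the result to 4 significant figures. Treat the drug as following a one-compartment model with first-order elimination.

k = ln2 / t½ = 0.693147 / 5.65 = 0.1227 h⁻¹
CL = k × Vd = 0.1227 × 167 = 20.49 L/h
At steady state, Dose/τ = Css × CL.
Dose = Css × CL × τ = 31.3 × 20.49 × 23.2 = 14880 mg

14880 mg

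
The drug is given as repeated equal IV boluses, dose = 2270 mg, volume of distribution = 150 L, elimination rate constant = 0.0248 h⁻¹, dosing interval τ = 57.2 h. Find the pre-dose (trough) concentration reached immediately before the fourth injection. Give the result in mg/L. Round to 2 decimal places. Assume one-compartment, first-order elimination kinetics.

4.76 mg/L

C₀ per dose = Dose / Vd = 2270 / 150 = 15.13 mg/L
Fraction remaining after one interval: r = e^(−kτ) = e^(−0.02480 × 57.2) = 0.2421
Before dose 4, 3 doses have been given (aged 1τ, 2τ, 3τ).
C_trough = C₀ × (r + r² + … + r^3) = C₀ × r(1−r^3)/(1−r)
        = 15.13 × 0.2421 × (1 − 0.01419) / (1 − 0.2421) = 4.764 mg/L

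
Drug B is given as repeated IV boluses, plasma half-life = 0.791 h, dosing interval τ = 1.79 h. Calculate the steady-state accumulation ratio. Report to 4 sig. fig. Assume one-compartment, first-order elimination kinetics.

k = ln2 / t½ = 0.693147 / 0.791 = 0.8763 h⁻¹
e^(−kτ) = e^(−0.8763 × 1.79) = 0.2083
Accumulation ratio R = 1 / (1 − e^(−kτ)) = 1 / (1 − 0.2083) = 1.263

1.263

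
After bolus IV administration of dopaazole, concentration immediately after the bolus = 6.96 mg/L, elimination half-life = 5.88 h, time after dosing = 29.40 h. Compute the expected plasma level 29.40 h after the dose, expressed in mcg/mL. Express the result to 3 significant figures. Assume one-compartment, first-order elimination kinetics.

k = ln2 / t½ = 0.693147 / 5.88 = 0.1179 h⁻¹
t / t½ = 29.40 / 5.88 = 5 half-lives
C = C₀ × (1/2)^5 = 6.960 × 0.03125 = 0.2175 mg/L
(0.2175 mg/L = 0.2175 mcg/mL)

0.218 mcg/mL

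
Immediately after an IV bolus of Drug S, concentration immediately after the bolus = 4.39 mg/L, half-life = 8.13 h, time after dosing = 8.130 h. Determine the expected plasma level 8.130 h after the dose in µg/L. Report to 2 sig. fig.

k = ln2 / t½ = 0.693147 / 8.13 = 0.08526 h⁻¹
t / t½ = 8.130 / 8.13 = 1 half-lives
C = C₀ × (1/2)^1 = 4.390 × 0.5000 = 2.195 mg/L
Convert: 2.195 mg/L × 1000 = 2195 µg/L

2200 µg/L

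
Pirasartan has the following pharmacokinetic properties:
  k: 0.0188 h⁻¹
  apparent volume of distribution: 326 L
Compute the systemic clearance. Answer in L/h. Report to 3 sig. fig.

6.13 L/h

CL = k × Vd = 0.0188 × 326 = 6.129 L/h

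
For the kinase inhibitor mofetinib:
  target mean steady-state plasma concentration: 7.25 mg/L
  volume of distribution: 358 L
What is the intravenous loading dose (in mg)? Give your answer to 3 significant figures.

LD = Css × Vd = 7.25 × 358 = 2596 mg

2600 mg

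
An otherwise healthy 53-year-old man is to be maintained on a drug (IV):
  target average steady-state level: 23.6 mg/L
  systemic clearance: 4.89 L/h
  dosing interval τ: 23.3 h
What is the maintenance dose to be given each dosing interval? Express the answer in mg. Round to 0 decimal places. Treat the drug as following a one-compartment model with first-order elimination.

2689 mg

At steady state, Dose/τ = Css × CL.
Dose = Css × CL × τ = 23.6 × 4.890 × 23.3 = 2689 mg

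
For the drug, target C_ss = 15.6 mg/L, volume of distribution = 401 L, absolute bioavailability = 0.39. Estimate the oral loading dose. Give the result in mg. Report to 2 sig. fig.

16000 mg

LD = Css × Vd / F = 15.6 × 401 / 0.39 = 16040 mg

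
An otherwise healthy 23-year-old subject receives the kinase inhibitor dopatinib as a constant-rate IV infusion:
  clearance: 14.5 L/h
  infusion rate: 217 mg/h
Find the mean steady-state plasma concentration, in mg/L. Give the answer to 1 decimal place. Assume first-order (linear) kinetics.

At steady state Css = R₀ / CL = 217 / 14.50 = 14.97 mg/L

15.0 mg/L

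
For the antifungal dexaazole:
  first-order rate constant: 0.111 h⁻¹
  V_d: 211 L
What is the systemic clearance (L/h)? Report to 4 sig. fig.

23.42 L/h

CL = k × Vd = 0.111 × 211 = 23.42 L/h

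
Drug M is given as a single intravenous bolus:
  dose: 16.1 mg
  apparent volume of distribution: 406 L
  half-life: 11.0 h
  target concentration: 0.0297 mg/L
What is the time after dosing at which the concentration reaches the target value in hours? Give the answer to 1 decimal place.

C₀ = Dose / Vd = 16.10 / 406 = 0.03966 mg/L
k = ln2 / t½ = 0.693147 / 11.0 = 0.06301 h⁻¹
t = ln(C₀ / C) / k = ln(0.03966 / 0.0297) / 0.06301
  = ln(1.335) / 0.06301 = 0.2889 / 0.06301 = 4.585 h

4.6 h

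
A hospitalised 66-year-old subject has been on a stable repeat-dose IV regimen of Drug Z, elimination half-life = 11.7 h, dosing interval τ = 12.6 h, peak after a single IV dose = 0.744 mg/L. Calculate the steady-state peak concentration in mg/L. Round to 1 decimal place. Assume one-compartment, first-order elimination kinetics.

1.4 mg/L

k = ln2 / t½ = 0.693147 / 11.7 = 0.05924 h⁻¹
e^(−kτ) = e^(−0.05924 × 12.6) = 0.4741
Accumulation ratio R = 1 / (1 − e^(−kτ)) = 1 / (1 − 0.4741) = 1.902
Steady-state peak = C₀ × R = 0.744 × 1.902 = 1.415 mg/L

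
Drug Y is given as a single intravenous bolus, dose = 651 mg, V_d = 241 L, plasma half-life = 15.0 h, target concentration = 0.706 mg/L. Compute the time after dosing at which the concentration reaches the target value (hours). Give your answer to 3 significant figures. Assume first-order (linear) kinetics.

C₀ = Dose / Vd = 651.0 / 241 = 2.701 mg/L
k = ln2 / t½ = 0.693147 / 15.0 = 0.04621 h⁻¹
t = ln(C₀ / C) / k = ln(2.701 / 0.706) / 0.04621
  = ln(3.826) / 0.04621 = 1.342 / 0.04621 = 29.04 h

29.0 h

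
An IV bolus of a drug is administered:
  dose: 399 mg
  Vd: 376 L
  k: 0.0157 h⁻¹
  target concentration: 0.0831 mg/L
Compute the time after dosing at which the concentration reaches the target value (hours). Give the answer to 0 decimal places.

C₀ = Dose / Vd = 399.0 / 376 = 1.061 mg/L
t = ln(C₀ / C) / k = ln(1.061 / 0.0831) / 0.01570
  = ln(12.77) / 0.01570 = 2.547 / 0.01570 = 162.2 h

162 h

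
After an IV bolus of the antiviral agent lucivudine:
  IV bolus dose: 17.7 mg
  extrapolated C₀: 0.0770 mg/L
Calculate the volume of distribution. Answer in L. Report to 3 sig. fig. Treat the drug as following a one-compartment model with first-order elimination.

230 L

Vd = Dose / C₀ = 17.70 / 0.0770 = 229.9 L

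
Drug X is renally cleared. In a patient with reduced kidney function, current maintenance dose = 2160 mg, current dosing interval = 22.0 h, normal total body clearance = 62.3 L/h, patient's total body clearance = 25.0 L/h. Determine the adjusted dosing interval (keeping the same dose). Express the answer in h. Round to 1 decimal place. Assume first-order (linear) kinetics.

54.8 h

To keep the same average steady-state level, dosing rate must scale with clearance.
CL ratio = 25.0 / 62.3 = 0.4013
New interval (same dose) = 22.0 / 0.4013 = 54.82 h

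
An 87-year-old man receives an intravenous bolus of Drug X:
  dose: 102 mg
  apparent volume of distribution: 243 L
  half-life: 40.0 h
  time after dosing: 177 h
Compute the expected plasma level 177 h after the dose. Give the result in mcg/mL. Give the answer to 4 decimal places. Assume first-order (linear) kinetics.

0.0195 mcg/mL

C₀ = Dose / Vd = 102.0 / 243 = 0.4198 mg/L
k = ln2 / t½ = 0.693147 / 40.0 = 0.01733 h⁻¹
C = C₀ · e^(−k·t) = 0.4198 × e^(−0.01733 × 177)
  = 0.4198 × 0.04654 = 0.01954 mg/L
(0.01954 mg/L = 0.01954 mcg/mL)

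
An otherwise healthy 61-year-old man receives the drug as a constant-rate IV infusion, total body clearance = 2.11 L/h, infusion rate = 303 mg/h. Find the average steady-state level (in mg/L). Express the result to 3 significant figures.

144 mg/L

At steady state Css = R₀ / CL = 303 / 2.110 = 143.6 mg/L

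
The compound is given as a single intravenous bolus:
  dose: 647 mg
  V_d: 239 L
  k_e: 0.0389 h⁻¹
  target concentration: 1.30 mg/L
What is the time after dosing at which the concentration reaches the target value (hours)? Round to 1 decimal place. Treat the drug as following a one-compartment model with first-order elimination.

18.9 h

C₀ = Dose / Vd = 647.0 / 239 = 2.707 mg/L
t = ln(C₀ / C) / k = ln(2.707 / 1.30) / 0.03890
  = ln(2.082) / 0.03890 = 0.7333 / 0.03890 = 18.85 h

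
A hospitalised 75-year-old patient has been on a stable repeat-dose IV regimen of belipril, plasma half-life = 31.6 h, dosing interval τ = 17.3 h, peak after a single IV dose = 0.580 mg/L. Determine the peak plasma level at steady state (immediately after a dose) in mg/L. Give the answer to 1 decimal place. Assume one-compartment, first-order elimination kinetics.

k = ln2 / t½ = 0.693147 / 31.6 = 0.02194 h⁻¹
e^(−kτ) = e^(−0.02194 × 17.3) = 0.6842
Accumulation ratio R = 1 / (1 − e^(−kτ)) = 1 / (1 − 0.6842) = 3.167
Steady-state peak = C₀ × R = 0.580 × 3.167 = 1.837 mg/L

1.8 mg/L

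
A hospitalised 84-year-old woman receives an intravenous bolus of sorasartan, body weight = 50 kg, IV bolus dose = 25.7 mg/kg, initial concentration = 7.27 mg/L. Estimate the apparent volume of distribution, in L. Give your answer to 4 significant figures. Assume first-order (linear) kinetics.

Dose = 25.7 × 50 = 1285 mg
Vd = Dose / C₀ = 1285 / 7.27 = 176.8 L

176.8 L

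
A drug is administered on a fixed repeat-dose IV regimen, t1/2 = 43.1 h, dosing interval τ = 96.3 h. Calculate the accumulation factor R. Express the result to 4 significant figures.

k = ln2 / t½ = 0.693147 / 43.1 = 0.01608 h⁻¹
e^(−kτ) = e^(−0.01608 × 96.3) = 0.2126
Accumulation ratio R = 1 / (1 − e^(−kτ)) = 1 / (1 − 0.2126) = 1.270

1.270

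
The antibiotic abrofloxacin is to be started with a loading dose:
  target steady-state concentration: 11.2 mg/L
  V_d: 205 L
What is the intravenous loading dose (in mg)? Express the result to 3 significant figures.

2300 mg

LD = Css × Vd = 11.2 × 205 = 2296 mg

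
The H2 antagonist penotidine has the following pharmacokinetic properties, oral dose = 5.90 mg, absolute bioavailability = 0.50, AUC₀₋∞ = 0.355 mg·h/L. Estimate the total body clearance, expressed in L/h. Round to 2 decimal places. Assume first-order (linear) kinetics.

CL = F·Dose / AUC = 0.50 × 5.90 / 0.355 = 8.310 L/h

8.31 L/h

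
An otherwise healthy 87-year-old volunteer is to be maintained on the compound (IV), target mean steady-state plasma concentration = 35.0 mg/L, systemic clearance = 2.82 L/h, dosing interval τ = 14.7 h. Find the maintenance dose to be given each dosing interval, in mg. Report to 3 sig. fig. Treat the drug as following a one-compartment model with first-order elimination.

1450 mg

At steady state, Dose/τ = Css × CL.
Dose = Css × CL × τ = 35.0 × 2.820 × 14.7 = 1451 mg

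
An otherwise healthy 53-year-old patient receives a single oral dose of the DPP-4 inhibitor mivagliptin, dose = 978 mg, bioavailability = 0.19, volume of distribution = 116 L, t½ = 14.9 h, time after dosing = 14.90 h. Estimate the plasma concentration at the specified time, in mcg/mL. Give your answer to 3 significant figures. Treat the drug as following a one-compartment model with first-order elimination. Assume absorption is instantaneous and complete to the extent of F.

Amount reaching circulation = F × Dose = 0.19 × 978.0 = 185.8 mg
C₀ = F·Dose / Vd = 185.8 / 116 = 1.602 mg/L
k = ln2 / t½ = 0.693147 / 14.9 = 0.04652 h⁻¹
t / t½ = 14.90 / 14.9 = 1 half-lives
C = C₀ × (1/2)^1 = 1.602 × 0.5000 = 0.8010 mg/L
(0.8010 mg/L = 0.8010 mcg/mL)

0.801 mcg/mL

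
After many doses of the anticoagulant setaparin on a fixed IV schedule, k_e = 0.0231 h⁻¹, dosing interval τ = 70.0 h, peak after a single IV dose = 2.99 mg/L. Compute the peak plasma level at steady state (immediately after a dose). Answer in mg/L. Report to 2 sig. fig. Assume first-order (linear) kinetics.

e^(−kτ) = e^(−0.02310 × 70.0) = 0.1985
Accumulation ratio R = 1 / (1 − e^(−kτ)) = 1 / (1 − 0.1985) = 1.248
Steady-state peak = C₀ × R = 2.99 × 1.248 = 3.732 mg/L

3.7 mg/L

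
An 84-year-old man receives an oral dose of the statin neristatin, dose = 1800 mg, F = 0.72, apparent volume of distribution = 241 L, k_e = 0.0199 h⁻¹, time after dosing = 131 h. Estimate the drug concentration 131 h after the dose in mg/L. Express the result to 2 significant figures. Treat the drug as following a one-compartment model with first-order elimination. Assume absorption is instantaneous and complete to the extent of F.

0.40 mg/L

Amount reaching circulation = F × Dose = 0.72 × 1800 = 1296 mg
C₀ = F·Dose / Vd = 1296 / 241 = 5.378 mg/L
C = C₀ · e^(−k·t) = 5.378 × e^(−0.01990 × 131)
  = 5.378 × 0.07376 = 0.3967 mg/L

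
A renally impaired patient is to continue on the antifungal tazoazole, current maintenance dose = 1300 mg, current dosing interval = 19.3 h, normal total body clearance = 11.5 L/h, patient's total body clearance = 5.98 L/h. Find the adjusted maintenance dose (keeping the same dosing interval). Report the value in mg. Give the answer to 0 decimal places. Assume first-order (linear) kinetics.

676 mg

To keep the same average steady-state level, dosing rate must scale with clearance.
CL ratio = 5.98 / 11.5 = 0.5200
New dose (same interval) = 1300 × 0.5200 = 676.0 mg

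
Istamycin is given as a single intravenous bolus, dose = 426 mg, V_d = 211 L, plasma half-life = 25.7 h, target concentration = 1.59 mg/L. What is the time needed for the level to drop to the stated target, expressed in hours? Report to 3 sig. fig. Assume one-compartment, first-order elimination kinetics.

8.86 h

C₀ = Dose / Vd = 426.0 / 211 = 2.019 mg/L
k = ln2 / t½ = 0.693147 / 25.7 = 0.02697 h⁻¹
t = ln(C₀ / C) / k = ln(2.019 / 1.59) / 0.02697
  = ln(1.270) / 0.02697 = 0.2390 / 0.02697 = 8.862 h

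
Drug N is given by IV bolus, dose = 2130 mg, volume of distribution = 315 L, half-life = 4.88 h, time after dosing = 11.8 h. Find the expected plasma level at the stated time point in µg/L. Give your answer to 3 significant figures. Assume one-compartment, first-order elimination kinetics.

C₀ = Dose / Vd = 2130 / 315 = 6.762 mg/L
k = ln2 / t½ = 0.693147 / 4.88 = 0.1420 h⁻¹
C = C₀ · e^(−k·t) = 6.762 × e^(−0.1420 × 11.8)
  = 6.762 × 0.1872 = 1.266 mg/L
Convert: 1.266 mg/L × 1000 = 1266 µg/L

1270 µg/L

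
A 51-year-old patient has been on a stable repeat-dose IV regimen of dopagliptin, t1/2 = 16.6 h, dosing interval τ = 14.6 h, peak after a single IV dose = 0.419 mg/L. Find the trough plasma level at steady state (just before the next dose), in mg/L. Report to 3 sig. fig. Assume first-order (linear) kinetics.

0.499 mg/L

k = ln2 / t½ = 0.693147 / 16.6 = 0.04176 h⁻¹
e^(−kτ) = e^(−0.04176 × 14.6) = 0.5435
Accumulation ratio R = 1 / (1 − e^(−kτ)) = 1 / (1 − 0.5435) = 2.191
Steady-state trough = C₀ × R × e^(−kτ) = 0.419 × 2.191 × 0.5435 = 0.4989 mg/L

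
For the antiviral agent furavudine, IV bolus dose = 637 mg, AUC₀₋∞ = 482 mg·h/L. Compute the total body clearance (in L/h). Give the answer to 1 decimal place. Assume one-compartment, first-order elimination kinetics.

CL = Dose / AUC = 637 / 482 = 1.322 L/h

1.3 L/h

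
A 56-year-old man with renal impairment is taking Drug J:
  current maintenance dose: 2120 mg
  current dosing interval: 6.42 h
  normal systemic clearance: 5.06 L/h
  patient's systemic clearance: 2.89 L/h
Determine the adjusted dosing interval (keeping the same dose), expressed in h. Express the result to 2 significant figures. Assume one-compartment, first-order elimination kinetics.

To keep the same average steady-state level, dosing rate must scale with clearance.
CL ratio = 2.89 / 5.06 = 0.5711
New interval (same dose) = 6.42 / 0.5711 = 11.24 h

11 h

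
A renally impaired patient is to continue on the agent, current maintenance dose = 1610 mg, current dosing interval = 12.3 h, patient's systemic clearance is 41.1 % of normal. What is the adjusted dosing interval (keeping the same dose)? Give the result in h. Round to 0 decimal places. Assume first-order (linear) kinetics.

To keep the same average steady-state level, dosing rate must scale with clearance.
CL ratio = 41.1 / 100 = 0.4110
New interval (same dose) = 12.3 / 0.4110 = 29.93 h

30 h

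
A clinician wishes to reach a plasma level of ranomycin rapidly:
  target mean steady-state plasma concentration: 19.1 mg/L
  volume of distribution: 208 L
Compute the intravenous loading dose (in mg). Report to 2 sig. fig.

LD = Css × Vd = 19.1 × 208 = 3973 mg

4000 mg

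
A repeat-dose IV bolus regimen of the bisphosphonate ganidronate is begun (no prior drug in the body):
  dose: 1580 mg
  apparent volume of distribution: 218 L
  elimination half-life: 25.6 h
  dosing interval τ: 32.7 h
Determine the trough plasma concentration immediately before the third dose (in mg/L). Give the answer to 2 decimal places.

4.22 mg/L

C₀ per dose = Dose / Vd = 1580 / 218 = 7.248 mg/L
k = ln2 / t½ = 0.693147 / 25.6 = 0.02708 h⁻¹
Fraction remaining after one interval: r = e^(−kτ) = e^(−0.02708 × 32.7) = 0.4125
Before dose 3, 2 doses have been given (aged 1τ, 2τ).
C_trough = C₀ × (r + r²) = 7.248 × (0.4125 + 0.1702) = 4.223 mg/L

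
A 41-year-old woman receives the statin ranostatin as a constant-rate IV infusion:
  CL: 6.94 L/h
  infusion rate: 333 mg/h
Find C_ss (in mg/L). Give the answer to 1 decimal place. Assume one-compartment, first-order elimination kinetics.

At steady state Css = R₀ / CL = 333 / 6.940 = 47.98 mg/L

48.0 mg/L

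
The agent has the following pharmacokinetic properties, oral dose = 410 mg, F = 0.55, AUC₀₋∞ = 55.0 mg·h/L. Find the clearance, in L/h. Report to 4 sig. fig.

4.100 L/h

CL = F·Dose / AUC = 0.55 × 410 / 55.0 = 4.100 L/h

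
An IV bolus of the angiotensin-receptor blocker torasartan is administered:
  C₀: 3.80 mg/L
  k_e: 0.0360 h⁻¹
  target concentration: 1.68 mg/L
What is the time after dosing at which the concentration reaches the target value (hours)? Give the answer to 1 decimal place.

t = ln(C₀ / C) / k = ln(3.800 / 1.68) / 0.03600
  = ln(2.262) / 0.03600 = 0.8162 / 0.03600 = 22.67 h

22.7 h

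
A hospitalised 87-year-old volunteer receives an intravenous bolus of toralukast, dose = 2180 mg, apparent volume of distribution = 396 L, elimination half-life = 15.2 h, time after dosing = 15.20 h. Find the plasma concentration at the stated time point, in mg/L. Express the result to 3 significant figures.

C₀ = Dose / Vd = 2180 / 396 = 5.505 mg/L
k = ln2 / t½ = 0.693147 / 15.2 = 0.04560 h⁻¹
t / t½ = 15.20 / 15.2 = 1 half-lives
C = C₀ × (1/2)^1 = 5.505 × 0.5000 = 2.753 mg/L

2.75 mg/L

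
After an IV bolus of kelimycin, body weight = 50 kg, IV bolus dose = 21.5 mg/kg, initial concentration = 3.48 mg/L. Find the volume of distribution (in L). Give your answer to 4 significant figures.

308.9 L

Dose = 21.5 × 50 = 1075 mg
Vd = Dose / C₀ = 1075 / 3.48 = 308.9 L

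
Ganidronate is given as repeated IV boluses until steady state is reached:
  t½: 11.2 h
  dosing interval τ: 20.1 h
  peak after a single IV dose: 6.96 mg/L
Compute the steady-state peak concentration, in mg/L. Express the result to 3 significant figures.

9.78 mg/L

k = ln2 / t½ = 0.693147 / 11.2 = 0.06189 h⁻¹
e^(−kτ) = e^(−0.06189 × 20.1) = 0.2882
Accumulation ratio R = 1 / (1 − e^(−kτ)) = 1 / (1 − 0.2882) = 1.405
Steady-state peak = C₀ × R = 6.96 × 1.405 = 9.779 mg/L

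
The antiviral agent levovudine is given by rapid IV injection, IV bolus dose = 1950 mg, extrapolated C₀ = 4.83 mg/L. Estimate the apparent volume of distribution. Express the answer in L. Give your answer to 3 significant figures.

Vd = Dose / C₀ = 1950 / 4.83 = 403.7 L

404 L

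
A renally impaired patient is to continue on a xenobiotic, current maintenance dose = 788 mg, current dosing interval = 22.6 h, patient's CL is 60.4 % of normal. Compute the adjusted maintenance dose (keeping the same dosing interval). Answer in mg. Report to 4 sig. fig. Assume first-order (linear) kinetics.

476.0 mg

To keep the same average steady-state level, dosing rate must scale with clearance.
CL ratio = 60.4 / 100 = 0.6040
New dose (same interval) = 788 × 0.6040 = 476.0 mg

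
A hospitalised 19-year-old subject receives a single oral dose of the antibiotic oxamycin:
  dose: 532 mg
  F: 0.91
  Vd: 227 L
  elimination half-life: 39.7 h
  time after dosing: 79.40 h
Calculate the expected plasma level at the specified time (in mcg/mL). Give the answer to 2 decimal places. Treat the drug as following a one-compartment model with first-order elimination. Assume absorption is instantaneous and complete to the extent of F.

Amount reaching circulation = F × Dose = 0.91 × 532.0 = 484.1 mg
C₀ = F·Dose / Vd = 484.1 / 227 = 2.133 mg/L
k = ln2 / t½ = 0.693147 / 39.7 = 0.01746 h⁻¹
t / t½ = 79.40 / 39.7 = 2 half-lives
C = C₀ × (1/2)^2 = 2.133 × 0.2500 = 0.5333 mg/L
(0.5333 mg/L = 0.5333 mcg/mL)

0.53 mcg/mL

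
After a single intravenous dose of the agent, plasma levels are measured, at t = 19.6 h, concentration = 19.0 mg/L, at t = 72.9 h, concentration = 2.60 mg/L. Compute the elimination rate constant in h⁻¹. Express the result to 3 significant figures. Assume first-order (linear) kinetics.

0.0373 h⁻¹

k = ln(C₁/C₂) / (t₂ − t₁) = ln(19.0/2.60) / (72.9 − 19.6)
  = 1.989 / 53.30 = 0.03732 h⁻¹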